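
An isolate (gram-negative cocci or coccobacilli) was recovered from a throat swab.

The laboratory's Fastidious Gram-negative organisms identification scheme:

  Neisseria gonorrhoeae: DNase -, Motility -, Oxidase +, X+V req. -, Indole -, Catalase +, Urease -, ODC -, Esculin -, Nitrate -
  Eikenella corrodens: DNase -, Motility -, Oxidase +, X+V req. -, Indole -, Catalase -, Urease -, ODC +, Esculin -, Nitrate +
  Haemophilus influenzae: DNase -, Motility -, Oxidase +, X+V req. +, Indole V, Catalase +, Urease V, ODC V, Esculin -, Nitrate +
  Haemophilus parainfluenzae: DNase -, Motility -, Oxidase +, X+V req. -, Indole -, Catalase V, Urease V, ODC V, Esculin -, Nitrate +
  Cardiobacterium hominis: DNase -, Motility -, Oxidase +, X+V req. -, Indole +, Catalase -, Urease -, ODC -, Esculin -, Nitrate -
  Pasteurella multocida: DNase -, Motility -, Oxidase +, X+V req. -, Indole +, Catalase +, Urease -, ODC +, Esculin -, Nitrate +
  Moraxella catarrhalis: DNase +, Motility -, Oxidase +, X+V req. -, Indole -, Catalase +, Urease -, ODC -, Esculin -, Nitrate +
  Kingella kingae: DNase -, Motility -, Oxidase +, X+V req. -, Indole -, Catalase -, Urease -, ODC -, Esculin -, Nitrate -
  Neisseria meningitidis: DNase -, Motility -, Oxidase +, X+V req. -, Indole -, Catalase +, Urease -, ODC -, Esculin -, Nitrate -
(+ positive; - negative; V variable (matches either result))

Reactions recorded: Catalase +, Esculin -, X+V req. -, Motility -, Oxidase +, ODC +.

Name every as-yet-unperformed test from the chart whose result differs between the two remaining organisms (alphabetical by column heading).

Esculin -: all 9 remaining candidates are consistent.
Motility -: all 9 remaining candidates are consistent.
X+V req. -: excludes Haemophilus influenzae — 8 left.
Catalase +: excludes Eikenella corrodens, Cardiobacterium hominis, Kingella kingae — 5 left.
Oxidase +: all 5 remaining candidates are consistent.
ODC +: excludes Neisseria gonorrhoeae, Moraxella catarrhalis, Neisseria meningitidis — 2 left.
Two candidates remain: Haemophilus parainfluenzae and Pasteurella multocida.
  DNase: - vs - — same for both, does not separate.
  Indole: Haemophilus parainfluenzae -, Pasteurella multocida + — discriminates.
  Urease: V vs - — variable for at least one, does not separate.
  Nitrate: + vs + — same for both, does not separate.

Indole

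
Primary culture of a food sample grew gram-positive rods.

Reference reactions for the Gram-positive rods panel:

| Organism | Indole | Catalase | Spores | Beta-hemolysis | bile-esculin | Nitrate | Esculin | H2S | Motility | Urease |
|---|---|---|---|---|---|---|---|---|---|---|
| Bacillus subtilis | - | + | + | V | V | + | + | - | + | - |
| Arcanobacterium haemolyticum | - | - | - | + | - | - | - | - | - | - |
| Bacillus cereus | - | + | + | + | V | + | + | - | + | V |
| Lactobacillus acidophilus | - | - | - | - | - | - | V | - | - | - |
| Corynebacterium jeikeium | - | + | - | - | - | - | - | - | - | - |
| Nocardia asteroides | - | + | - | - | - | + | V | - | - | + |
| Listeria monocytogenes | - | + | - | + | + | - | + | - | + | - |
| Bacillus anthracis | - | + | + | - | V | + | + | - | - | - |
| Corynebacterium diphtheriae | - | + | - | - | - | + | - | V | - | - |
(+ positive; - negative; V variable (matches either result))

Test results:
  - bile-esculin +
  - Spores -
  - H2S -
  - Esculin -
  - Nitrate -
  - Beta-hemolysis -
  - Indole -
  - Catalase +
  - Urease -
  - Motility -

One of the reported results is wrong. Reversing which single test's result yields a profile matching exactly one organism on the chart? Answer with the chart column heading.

bile-esculin

As reported, no row in the chart matches all 10 reactions.
Reversing Beta-hemolysis → still no organism matches.
Reversing H2S → still no organism matches.
Reversing bile-esculin (to -) → unique match: Corynebacterium jeikeium.
Reversing Indole → still no organism matches.
Reversing Esculin → still no organism matches.
Reversing Catalase → still no organism matches.
Reversing Nitrate → still no organism matches.
Reversing Spores → still no organism matches.
Reversing Urease → still no organism matches.
Reversing Motility → still no organism matches.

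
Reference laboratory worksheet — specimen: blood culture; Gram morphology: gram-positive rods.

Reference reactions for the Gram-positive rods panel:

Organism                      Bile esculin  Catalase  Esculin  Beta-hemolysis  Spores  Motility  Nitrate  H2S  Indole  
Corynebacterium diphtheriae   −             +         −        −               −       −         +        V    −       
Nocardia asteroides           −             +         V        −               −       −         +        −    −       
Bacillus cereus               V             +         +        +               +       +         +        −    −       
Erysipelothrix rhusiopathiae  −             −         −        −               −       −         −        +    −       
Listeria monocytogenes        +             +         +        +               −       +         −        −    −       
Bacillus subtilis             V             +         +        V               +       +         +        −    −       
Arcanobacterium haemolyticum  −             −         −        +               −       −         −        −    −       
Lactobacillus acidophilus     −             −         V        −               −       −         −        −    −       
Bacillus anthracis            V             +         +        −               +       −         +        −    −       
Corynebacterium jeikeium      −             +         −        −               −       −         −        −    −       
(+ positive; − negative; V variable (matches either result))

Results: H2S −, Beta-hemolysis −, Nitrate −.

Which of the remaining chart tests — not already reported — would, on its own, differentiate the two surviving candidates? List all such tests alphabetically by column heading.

Catalase

H2S −: excludes Erysipelothrix rhusiopathiae — 9 left.
Beta-hemolysis −: excludes Bacillus cereus, Listeria monocytogenes, Arcanobacterium haemolyticum — 6 left.
Nitrate −: excludes Corynebacterium diphtheriae, Nocardia asteroides, Bacillus subtilis, Bacillus anthracis — 2 left.
Two candidates remain: Corynebacterium jeikeium and Lactobacillus acidophilus.
  Bile esculin: − vs − — same for both, does not separate.
  Catalase: Corynebacterium jeikeium +, Lactobacillus acidophilus − — discriminates.
  Esculin: − vs V — variable for at least one, does not separate.
  Spores: − vs − — same for both, does not separate.
  Motility: − vs − — same for both, does not separate.
  Indole: − vs − — same for both, does not separate.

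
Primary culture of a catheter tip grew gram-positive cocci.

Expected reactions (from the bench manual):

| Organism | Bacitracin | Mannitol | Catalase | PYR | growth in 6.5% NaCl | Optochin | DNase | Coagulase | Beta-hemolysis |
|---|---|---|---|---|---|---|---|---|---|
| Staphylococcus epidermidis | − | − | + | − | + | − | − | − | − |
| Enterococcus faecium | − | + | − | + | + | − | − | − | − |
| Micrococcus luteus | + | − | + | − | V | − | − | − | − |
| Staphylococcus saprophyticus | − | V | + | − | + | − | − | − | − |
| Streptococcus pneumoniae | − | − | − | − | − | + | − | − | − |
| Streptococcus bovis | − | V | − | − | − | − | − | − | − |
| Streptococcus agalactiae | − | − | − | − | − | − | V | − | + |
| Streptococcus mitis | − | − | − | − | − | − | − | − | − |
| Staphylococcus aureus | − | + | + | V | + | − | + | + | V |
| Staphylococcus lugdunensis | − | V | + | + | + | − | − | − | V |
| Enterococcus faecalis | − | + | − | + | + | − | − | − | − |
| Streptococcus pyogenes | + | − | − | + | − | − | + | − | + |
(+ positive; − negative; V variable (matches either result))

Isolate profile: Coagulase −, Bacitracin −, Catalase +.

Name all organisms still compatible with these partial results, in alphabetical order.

Catalase +: excludes 7 organisms — 5 left.
Bacitracin −: excludes Micrococcus luteus — 4 left.
Coagulase −: excludes Staphylococcus aureus — 3 left.

Staphylococcus epidermidis, Staphylococcus lugdunensis, Staphylococcus saprophyticus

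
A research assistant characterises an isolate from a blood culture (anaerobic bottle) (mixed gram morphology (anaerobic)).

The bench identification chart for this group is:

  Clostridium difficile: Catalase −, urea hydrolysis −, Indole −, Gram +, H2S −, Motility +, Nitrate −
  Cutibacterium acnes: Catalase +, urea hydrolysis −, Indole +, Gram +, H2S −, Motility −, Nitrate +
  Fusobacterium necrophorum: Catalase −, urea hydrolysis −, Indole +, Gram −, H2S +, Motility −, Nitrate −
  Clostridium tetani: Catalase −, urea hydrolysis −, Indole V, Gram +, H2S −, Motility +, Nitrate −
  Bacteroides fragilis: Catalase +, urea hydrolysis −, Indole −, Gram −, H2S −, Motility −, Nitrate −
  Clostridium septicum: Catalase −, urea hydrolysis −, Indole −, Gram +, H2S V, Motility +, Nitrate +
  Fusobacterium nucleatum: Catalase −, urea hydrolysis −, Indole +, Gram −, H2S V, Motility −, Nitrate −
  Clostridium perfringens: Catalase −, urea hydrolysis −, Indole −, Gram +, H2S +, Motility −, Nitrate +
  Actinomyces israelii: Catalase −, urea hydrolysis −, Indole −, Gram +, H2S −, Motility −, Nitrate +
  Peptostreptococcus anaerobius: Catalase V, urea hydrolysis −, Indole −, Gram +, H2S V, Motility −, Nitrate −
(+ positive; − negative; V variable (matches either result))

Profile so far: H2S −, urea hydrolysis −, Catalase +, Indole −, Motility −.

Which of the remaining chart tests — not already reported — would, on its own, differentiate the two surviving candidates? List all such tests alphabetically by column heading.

Gram

H2S −: excludes Fusobacterium necrophorum, Clostridium perfringens — 8 left.
Indole −: excludes Cutibacterium acnes, Fusobacterium nucleatum — 6 left.
urea hydrolysis −: all 6 remaining candidates are consistent.
Motility −: excludes Clostridium difficile, Clostridium tetani, Clostridium septicum — 3 left.
Catalase +: excludes Actinomyces israelii — 2 left.
Two candidates remain: Bacteroides fragilis and Peptostreptococcus anaerobius.
  Gram: Bacteroides fragilis −, Peptostreptococcus anaerobius + — discriminates.
  Nitrate: − vs − — same for both, does not separate.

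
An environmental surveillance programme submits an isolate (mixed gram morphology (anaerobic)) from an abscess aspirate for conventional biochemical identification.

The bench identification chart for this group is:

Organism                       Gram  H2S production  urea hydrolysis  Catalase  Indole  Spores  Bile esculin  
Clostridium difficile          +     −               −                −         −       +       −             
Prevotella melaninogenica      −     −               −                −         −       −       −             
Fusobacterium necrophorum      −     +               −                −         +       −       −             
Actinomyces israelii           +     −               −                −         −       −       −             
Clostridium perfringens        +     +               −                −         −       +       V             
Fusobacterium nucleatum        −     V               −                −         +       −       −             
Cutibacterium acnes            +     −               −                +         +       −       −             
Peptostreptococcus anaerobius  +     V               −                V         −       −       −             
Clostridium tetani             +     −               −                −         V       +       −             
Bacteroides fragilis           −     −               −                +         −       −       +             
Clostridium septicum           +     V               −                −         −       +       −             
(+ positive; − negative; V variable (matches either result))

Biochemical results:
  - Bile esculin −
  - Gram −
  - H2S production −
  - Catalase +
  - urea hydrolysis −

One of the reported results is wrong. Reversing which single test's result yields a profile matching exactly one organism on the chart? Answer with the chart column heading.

As reported, no row in the chart matches all 5 reactions.
Reversing urea hydrolysis → still no organism matches.
Reversing Bile esculin (to +) → unique match: Bacteroides fragilis.
Reversing Catalase → 2 organisms match (not unique).
Reversing H2S production → still no organism matches.
Reversing Gram → 2 organisms match (not unique).

Bile esculin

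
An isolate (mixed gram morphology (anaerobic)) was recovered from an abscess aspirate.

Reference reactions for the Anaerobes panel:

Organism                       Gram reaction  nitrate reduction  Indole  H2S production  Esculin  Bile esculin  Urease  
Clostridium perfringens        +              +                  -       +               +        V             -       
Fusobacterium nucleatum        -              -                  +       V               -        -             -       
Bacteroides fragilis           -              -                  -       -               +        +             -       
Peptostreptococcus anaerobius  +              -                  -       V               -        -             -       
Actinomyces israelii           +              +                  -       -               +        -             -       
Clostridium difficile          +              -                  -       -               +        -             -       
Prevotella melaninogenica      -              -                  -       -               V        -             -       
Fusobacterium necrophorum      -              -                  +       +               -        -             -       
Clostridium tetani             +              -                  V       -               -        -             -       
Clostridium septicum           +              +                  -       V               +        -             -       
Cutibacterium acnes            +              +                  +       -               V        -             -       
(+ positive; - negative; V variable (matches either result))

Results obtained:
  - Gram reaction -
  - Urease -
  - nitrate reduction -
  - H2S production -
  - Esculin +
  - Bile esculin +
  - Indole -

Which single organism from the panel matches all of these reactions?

Esculin +: excludes Fusobacterium nucleatum, Peptostreptococcus anaerobius, Fusobacterium necrophorum, Clostridium tetani — 7 left.
Urease -: all 7 remaining candidates are consistent.
Gram reaction -: excludes 5 organisms — 2 left.
H2S production -: all 2 remaining candidates are consistent.
Indole -: all 2 remaining candidates are consistent.
Bile esculin +: excludes Prevotella melaninogenica — 1 left.
nitrate reduction -: the one remaining candidate is consistent.

Bacteroides fragilis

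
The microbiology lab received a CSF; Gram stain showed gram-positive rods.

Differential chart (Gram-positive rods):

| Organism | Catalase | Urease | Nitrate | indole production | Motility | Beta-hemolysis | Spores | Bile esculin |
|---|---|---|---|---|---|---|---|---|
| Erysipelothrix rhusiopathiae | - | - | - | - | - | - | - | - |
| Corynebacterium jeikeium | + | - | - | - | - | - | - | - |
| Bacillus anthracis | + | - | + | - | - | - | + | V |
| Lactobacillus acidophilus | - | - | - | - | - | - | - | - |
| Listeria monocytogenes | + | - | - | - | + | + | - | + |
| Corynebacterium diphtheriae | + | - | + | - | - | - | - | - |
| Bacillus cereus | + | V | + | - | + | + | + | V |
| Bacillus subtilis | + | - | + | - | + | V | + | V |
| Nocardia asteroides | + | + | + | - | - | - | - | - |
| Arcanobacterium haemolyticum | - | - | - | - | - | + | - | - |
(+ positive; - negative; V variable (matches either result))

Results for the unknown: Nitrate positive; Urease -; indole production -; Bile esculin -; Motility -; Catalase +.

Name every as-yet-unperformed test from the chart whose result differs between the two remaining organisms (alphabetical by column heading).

Spores

Nitrate +: excludes 5 organisms — 5 left.
Motility -: excludes Bacillus cereus, Bacillus subtilis — 3 left.
Catalase +: all 3 remaining candidates are consistent.
indole production -: all 3 remaining candidates are consistent.
Bile esculin -: all 3 remaining candidates are consistent.
Urease -: excludes Nocardia asteroides — 2 left.
Two candidates remain: Bacillus anthracis and Corynebacterium diphtheriae.
  Beta-hemolysis: - vs - — same for both, does not separate.
  Spores: Bacillus anthracis +, Corynebacterium diphtheriae - — discriminates.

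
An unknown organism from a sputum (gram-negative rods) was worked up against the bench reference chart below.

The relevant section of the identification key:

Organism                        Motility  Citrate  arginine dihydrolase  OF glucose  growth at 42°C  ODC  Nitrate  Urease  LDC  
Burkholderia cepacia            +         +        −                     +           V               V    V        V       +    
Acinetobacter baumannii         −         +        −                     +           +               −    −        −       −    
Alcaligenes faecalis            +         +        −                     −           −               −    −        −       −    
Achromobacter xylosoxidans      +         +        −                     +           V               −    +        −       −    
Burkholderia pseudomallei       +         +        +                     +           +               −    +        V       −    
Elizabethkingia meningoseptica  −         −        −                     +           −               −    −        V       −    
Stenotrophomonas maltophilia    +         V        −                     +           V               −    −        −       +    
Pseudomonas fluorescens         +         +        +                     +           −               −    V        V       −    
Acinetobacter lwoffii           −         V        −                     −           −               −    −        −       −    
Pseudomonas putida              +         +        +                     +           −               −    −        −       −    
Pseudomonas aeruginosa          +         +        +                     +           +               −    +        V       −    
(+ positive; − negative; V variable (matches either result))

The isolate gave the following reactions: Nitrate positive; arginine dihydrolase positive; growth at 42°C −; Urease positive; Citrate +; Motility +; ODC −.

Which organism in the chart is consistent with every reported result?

Citrate +: excludes Elizabethkingia meningoseptica — 10 left.
Motility +: excludes Acinetobacter baumannii, Acinetobacter lwoffii — 8 left.
growth at 42°C −: excludes Burkholderia pseudomallei, Pseudomonas aeruginosa — 6 left.
arginine dihydrolase +: excludes Burkholderia cepacia, Alcaligenes faecalis, Achromobacter xylosoxidans, Stenotrophomonas maltophilia — 2 left.
ODC −: all 2 remaining candidates are consistent.
Nitrate +: excludes Pseudomonas putida — 1 left.
Urease +: the one remaining candidate is consistent.

Pseudomonas fluorescens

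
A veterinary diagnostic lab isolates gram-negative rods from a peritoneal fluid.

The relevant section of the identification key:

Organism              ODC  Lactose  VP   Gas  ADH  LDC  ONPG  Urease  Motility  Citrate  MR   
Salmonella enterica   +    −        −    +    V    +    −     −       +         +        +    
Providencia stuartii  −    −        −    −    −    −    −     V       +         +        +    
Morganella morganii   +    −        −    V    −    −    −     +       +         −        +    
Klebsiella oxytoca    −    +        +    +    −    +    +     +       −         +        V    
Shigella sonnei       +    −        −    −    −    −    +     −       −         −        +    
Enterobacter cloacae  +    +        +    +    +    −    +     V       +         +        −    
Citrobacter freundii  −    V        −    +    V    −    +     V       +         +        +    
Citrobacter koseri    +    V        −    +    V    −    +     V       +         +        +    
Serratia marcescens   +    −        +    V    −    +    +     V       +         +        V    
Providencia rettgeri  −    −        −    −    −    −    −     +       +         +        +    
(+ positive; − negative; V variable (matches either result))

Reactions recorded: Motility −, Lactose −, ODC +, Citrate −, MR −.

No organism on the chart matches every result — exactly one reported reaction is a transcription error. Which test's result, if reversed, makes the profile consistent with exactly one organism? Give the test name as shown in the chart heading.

MR

As reported, no row in the chart matches all 5 reactions.
Reversing ODC → still no organism matches.
Reversing Lactose → still no organism matches.
Reversing MR (to +) → unique match: Shigella sonnei.
Reversing Citrate → still no organism matches.
Reversing Motility → still no organism matches.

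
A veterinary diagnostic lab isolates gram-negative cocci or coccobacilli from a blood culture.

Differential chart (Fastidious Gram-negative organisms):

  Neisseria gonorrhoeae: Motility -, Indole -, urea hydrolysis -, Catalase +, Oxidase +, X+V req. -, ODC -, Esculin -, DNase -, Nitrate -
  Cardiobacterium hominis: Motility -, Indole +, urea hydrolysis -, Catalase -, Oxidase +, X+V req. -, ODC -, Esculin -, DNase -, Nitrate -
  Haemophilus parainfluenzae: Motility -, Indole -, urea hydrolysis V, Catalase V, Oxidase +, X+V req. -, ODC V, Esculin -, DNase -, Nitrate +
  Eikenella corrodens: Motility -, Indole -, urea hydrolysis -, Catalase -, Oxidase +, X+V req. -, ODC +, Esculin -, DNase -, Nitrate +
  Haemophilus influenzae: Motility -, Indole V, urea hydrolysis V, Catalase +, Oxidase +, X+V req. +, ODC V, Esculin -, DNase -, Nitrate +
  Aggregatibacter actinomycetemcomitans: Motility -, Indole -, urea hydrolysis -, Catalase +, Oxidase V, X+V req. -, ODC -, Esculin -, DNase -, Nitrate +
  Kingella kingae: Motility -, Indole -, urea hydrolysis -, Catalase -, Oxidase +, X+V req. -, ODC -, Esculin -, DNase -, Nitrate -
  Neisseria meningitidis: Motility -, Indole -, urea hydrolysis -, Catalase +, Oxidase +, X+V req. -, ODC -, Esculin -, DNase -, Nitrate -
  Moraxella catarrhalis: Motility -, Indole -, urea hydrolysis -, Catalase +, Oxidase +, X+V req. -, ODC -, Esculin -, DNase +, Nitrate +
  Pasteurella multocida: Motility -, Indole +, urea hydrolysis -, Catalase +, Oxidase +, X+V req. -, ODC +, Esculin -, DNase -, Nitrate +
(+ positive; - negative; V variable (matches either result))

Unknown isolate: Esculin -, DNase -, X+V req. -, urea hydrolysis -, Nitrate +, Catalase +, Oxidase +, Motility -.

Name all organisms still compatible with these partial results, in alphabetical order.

Aggregatibacter actinomycetemcomitans, Haemophilus parainfluenzae, Pasteurella multocida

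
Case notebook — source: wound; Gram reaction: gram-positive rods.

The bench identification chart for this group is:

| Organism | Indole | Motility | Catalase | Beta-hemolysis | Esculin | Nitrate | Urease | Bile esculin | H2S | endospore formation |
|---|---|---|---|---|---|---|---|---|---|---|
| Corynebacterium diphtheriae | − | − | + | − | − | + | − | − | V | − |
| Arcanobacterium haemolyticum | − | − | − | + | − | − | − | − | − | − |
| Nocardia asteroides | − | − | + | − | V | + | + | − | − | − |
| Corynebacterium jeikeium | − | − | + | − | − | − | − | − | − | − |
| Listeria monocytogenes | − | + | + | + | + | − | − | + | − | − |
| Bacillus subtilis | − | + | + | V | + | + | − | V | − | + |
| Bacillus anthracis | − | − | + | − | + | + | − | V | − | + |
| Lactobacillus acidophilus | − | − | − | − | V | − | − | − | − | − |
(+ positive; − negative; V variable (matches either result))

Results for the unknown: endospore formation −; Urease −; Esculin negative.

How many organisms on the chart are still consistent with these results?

4

endospore formation −: excludes Bacillus subtilis, Bacillus anthracis — 6 left.
Urease −: excludes Nocardia asteroides — 5 left.
Esculin −: excludes Listeria monocytogenes — 4 left.
Still consistent: Arcanobacterium haemolyticum, Corynebacterium diphtheriae, Corynebacterium jeikeium, Lactobacillus acidophilus.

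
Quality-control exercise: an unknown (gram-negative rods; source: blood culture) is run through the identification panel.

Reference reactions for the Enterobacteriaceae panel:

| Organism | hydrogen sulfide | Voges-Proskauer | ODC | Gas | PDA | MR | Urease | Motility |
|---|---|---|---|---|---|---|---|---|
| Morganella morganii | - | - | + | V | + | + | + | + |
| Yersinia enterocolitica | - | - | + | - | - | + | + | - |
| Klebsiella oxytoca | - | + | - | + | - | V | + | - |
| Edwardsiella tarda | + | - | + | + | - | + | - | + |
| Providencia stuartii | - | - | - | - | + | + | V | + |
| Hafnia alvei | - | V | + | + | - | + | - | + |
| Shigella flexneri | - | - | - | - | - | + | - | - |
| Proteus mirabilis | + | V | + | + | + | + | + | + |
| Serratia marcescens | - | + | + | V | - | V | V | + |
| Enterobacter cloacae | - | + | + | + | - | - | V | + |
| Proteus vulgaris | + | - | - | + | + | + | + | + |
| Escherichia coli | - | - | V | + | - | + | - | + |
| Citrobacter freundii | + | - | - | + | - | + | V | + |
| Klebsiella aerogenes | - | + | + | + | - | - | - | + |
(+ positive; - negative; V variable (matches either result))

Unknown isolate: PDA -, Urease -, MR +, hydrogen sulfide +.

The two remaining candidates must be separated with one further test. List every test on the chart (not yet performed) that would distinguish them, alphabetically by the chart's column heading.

ODC

PDA -: excludes Morganella morganii, Providencia stuartii, Proteus mirabilis, Proteus vulgaris — 10 left.
Urease -: excludes Yersinia enterocolitica, Klebsiella oxytoca — 8 left.
MR +: excludes Enterobacter cloacae, Klebsiella aerogenes — 6 left.
hydrogen sulfide +: excludes Hafnia alvei, Shigella flexneri, Serratia marcescens, Escherichia coli — 2 left.
Two candidates remain: Citrobacter freundii and Edwardsiella tarda.
  Voges-Proskauer: - vs - — same for both, does not separate.
  ODC: Citrobacter freundii -, Edwardsiella tarda + — discriminates.
  Gas: + vs + — same for both, does not separate.
  Motility: + vs + — same for both, does not separate.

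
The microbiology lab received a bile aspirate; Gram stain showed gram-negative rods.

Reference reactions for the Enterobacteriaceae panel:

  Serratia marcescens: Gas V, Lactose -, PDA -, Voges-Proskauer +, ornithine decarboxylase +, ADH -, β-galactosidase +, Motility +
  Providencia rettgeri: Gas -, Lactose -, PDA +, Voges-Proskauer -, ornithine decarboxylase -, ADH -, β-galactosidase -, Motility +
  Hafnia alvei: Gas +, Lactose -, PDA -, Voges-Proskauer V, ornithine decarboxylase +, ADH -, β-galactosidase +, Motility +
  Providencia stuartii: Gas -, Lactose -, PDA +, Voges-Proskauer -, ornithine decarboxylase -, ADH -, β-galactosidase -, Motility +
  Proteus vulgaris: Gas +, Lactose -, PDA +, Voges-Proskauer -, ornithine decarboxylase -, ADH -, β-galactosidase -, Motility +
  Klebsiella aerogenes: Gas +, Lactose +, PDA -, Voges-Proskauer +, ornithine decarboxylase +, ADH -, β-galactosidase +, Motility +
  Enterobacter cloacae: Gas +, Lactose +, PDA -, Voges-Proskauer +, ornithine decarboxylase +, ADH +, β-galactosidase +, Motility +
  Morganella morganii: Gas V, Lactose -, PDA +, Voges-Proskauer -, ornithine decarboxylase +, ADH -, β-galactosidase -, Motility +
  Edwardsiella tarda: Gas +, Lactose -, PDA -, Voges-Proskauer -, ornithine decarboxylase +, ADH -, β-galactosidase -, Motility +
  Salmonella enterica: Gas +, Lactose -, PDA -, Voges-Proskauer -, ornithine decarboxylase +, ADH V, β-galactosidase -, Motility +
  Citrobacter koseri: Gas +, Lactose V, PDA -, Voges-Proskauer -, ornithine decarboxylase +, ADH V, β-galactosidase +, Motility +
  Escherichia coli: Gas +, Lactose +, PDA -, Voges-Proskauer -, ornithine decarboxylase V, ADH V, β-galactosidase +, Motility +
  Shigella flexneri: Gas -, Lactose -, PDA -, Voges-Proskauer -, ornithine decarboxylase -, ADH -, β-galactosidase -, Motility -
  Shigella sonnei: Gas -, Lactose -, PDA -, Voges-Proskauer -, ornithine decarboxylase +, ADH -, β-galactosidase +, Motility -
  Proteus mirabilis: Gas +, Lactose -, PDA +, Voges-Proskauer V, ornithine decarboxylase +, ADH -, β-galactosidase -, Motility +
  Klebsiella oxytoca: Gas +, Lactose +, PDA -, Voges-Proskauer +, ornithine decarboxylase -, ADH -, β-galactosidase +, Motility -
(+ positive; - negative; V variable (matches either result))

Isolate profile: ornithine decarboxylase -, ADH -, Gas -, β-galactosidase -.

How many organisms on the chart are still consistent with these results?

3

β-galactosidase -: excludes 8 organisms — 8 left.
ornithine decarboxylase -: excludes Morganella morganii, Edwardsiella tarda, Salmonella enterica, Proteus mirabilis — 4 left.
ADH -: all 4 remaining candidates are consistent.
Gas -: excludes Proteus vulgaris — 3 left.
Still consistent: Providencia rettgeri, Providencia stuartii, Shigella flexneri.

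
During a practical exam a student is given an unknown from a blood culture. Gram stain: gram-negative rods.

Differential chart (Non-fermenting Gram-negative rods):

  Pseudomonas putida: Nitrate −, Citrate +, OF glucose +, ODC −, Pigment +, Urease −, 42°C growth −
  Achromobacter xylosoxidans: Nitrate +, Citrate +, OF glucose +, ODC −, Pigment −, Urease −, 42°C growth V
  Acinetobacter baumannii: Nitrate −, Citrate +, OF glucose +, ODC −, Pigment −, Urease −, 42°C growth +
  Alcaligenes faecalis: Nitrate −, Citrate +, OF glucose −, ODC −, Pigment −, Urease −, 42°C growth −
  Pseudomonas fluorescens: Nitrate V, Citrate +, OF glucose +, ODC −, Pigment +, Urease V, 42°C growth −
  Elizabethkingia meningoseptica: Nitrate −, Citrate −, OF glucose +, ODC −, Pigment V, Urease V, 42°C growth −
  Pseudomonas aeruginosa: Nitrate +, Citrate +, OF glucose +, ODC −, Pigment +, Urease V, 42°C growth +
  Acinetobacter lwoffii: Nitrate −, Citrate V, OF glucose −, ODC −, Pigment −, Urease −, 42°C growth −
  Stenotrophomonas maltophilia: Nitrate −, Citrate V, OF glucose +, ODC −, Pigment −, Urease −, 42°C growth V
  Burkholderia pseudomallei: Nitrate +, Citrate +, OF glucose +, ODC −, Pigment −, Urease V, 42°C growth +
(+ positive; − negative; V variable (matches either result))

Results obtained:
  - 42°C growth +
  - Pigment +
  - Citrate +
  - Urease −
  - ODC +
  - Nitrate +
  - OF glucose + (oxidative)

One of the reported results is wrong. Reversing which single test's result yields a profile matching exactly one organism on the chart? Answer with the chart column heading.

ODC

As reported, no row in the chart matches all 7 reactions.
Reversing Citrate → still no organism matches.
Reversing Pigment → still no organism matches.
Reversing ODC (to −) → unique match: Pseudomonas aeruginosa.
Reversing Urease → still no organism matches.
Reversing Nitrate → still no organism matches.
Reversing 42°C growth → still no organism matches.
Reversing OF glucose → still no organism matches.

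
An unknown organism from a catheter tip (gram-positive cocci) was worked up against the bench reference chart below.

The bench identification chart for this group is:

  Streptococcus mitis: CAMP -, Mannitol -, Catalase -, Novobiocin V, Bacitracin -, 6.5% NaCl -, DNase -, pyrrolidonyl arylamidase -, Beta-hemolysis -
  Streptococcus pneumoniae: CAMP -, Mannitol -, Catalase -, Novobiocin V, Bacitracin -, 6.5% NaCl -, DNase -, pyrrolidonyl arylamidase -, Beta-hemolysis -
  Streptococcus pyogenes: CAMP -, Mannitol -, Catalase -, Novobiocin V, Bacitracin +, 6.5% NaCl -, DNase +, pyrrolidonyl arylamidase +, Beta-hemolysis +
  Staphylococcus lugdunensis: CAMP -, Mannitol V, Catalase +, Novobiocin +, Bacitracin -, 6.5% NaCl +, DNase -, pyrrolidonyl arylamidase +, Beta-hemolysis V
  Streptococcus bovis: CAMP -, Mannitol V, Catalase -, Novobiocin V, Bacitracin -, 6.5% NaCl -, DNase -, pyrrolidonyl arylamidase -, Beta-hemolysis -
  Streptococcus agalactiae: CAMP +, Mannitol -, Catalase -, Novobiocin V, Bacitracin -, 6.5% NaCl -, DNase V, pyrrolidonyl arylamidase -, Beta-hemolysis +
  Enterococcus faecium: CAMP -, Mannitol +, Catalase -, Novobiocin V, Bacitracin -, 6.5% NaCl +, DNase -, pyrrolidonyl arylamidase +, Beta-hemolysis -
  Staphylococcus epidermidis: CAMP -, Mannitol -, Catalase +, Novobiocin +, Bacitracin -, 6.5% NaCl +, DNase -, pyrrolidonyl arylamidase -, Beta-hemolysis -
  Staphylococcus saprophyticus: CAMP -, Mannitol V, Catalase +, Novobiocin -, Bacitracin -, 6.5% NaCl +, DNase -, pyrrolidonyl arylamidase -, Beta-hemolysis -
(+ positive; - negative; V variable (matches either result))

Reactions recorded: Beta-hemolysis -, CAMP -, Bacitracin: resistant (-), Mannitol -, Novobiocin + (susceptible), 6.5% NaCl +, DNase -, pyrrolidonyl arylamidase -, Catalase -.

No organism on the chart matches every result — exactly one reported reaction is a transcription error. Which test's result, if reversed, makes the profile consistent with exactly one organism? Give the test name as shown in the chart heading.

Catalase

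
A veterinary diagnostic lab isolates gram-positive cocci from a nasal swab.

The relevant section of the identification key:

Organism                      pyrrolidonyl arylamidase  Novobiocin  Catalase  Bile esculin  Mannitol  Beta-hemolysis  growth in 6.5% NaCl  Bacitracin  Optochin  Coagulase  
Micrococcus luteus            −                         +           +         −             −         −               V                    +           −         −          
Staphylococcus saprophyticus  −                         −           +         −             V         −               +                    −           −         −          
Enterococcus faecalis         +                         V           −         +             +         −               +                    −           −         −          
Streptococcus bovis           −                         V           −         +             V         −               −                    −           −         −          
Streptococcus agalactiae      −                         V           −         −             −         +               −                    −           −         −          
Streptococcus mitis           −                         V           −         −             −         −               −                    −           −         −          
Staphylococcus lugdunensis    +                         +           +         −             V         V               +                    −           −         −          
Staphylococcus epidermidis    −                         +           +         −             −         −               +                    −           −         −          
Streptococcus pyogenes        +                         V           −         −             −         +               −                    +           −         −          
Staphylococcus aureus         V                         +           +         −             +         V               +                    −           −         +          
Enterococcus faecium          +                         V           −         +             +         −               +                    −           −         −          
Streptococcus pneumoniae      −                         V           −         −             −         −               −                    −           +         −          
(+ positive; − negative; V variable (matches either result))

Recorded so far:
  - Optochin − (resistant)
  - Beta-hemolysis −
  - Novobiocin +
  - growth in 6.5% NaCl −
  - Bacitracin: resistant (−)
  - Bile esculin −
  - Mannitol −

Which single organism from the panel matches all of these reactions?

Streptococcus mitis

Novobiocin +: excludes Staphylococcus saprophyticus — 11 left.
Mannitol −: excludes Enterococcus faecalis, Staphylococcus aureus, Enterococcus faecium — 8 left.
growth in 6.5% NaCl −: excludes Staphylococcus lugdunensis, Staphylococcus epidermidis — 6 left.
Optochin −: excludes Streptococcus pneumoniae — 5 left.
Bacitracin −: excludes Micrococcus luteus, Streptococcus pyogenes — 3 left.
Bile esculin −: excludes Streptococcus bovis — 2 left.
Beta-hemolysis −: excludes Streptococcus agalactiae — 1 left.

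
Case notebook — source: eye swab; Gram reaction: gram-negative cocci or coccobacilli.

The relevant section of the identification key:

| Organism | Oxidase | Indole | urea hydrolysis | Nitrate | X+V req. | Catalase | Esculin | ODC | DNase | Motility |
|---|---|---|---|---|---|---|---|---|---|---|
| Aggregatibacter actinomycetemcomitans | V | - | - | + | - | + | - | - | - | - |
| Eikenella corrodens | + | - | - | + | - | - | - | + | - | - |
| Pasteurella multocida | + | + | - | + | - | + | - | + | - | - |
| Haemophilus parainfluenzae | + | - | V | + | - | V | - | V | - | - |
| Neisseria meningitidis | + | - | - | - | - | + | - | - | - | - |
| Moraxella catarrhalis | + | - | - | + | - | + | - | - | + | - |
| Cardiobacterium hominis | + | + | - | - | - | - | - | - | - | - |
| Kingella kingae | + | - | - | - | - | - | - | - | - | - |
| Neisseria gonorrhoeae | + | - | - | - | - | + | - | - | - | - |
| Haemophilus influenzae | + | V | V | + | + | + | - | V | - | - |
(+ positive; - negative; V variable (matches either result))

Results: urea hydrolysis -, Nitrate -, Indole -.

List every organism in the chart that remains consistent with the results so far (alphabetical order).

Indole -: excludes Pasteurella multocida, Cardiobacterium hominis — 8 left.
urea hydrolysis -: all 8 remaining candidates are consistent.
Nitrate -: excludes 5 organisms — 3 left.

Kingella kingae, Neisseria gonorrhoeae, Neisseria meningitidis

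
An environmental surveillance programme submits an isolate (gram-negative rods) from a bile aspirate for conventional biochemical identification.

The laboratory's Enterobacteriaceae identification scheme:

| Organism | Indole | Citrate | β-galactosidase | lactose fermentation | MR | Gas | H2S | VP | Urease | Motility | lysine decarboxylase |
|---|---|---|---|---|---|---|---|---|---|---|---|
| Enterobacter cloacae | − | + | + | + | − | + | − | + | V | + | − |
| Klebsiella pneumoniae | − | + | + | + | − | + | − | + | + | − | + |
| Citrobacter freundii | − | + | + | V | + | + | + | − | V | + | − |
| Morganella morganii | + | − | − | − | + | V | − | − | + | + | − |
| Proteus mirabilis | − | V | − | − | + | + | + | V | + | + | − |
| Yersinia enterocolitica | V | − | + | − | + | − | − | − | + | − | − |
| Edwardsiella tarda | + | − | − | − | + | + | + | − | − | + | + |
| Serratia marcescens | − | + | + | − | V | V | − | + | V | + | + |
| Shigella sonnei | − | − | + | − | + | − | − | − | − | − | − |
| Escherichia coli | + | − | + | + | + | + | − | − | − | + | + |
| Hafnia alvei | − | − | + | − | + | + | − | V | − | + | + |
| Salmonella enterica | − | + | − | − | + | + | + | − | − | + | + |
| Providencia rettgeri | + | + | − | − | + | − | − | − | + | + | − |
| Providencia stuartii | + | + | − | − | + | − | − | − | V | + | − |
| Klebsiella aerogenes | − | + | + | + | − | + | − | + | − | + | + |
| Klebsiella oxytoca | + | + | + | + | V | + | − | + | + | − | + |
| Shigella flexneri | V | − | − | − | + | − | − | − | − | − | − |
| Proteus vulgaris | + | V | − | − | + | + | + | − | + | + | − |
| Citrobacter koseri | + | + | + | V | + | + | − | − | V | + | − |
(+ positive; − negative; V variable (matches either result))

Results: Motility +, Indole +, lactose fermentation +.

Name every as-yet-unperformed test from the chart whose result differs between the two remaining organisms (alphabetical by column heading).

lactose fermentation +: excludes 12 organisms — 7 left.
Indole +: excludes Enterobacter cloacae, Klebsiella pneumoniae, Citrobacter freundii, Klebsiella aerogenes — 3 left.
Motility +: excludes Klebsiella oxytoca — 2 left.
Two candidates remain: Citrobacter koseri and Escherichia coli.
  Citrate: Citrobacter koseri +, Escherichia coli − — discriminates.
  β-galactosidase: + vs + — same for both, does not separate.
  MR: + vs + — same for both, does not separate.
  Gas: + vs + — same for both, does not separate.
  H2S: − vs − — same for both, does not separate.
  VP: − vs − — same for both, does not separate.
  Urease: V vs − — variable for at least one, does not separate.
  lysine decarboxylase: Citrobacter koseri −, Escherichia coli + — discriminates.

Citrate, lysine decarboxylase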